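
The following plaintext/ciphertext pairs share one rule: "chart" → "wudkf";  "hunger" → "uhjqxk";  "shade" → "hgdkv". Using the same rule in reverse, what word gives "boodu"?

rally

The output letters match the input read backwards, each shifted +3: chart reversed is trahc. The word is reversed, then every letter is shifted forward by 3.
Reversing it on boodu: shift back: b−3=y, o−3=l, o−3=l, d−3=a, u−3=r → yllar; then reverse → rally.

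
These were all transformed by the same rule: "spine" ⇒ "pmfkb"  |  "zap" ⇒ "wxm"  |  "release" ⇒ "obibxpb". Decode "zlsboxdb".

coverage

Compare letters: s→p is +23, p→m is +23, i→f is +23 — a constant shift. Every letter moves 23 places later in the alphabet, wrapping around z→a.
Reversing it on zlsboxdb: z−23=c, l−23=o, s−23=v, b−23=e, o−23=r, x−23=a, d−23=g, b−23=e.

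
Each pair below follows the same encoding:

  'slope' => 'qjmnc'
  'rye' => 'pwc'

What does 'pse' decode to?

rug

Compare letters: s→q is +24, l→j is +24, o→m is +24 — a constant shift. It's a constant shift of +24 (ROT24).
Decoding pse: p−24=r, s−24=u, e−24=g.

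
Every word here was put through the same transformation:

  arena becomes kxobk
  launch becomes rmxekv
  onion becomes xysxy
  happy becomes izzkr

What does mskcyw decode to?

The output letters match the input read backwards, each shifted +10: arena reversed is anera. Two steps: reverse the string, then apply a Caesar shift of +10.
Decoding mskcyw: shift back: m−10=c, s−10=i, k−10=a, c−10=s, y−10=o, w−10=m → ciasom; then reverse → mosaic.

mosaic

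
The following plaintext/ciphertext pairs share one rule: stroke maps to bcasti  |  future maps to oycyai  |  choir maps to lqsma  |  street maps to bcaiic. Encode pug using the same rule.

The shift depends on letter class: consonant s→b is +9, but vowel o→s is +4. The rule splits by letter class: vowels +4, consonants +9.
On pug: p(cons)+9=y, u(vowel)+4=y, g(cons)+9=p.

yyp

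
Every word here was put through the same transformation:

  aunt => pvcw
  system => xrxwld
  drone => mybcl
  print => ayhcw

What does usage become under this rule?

a(0)→p(15) and u(20)→v(21) fit y≡25x+15 (mod 26); the inverse of 25 mod 26 is 25. Each letter's alphabet position (a=0..z=25) is mapped through 25·x+15 mod 26 — an affine cipher.
Applying it to usage: u(20)→25·20+15≡21=v; s(18)→25·18+15≡23=x; a(0)→25·0+15≡15=p; g(6)→25·6+15≡9=j; e(4)→25·4+15≡11=l (all mod 26).

vxpjl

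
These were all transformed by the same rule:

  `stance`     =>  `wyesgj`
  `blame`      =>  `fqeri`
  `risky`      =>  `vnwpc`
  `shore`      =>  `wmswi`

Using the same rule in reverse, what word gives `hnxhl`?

ditch

Shifts by position in stance: pos 0: s→w (+4), pos 1: t→y (+5), pos 2: a→e (+4), pos 3: n→s (+5) — repeating every 2. The shifts repeat in a cycle of length 2: positions 0,1,… shift by +4, +5, then the pattern repeats.
Reversing it on hnxhl: h−4=d, n−5=i, x−4=t, h−5=c, l−4=h.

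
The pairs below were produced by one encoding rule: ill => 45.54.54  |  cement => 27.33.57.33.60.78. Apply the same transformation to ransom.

i(#9)→45 and l(#12)→54: differences scale by 3, so n = 3·pos + 18. The formula is n = 3×(alphabet index, a=1) + 18.
On ransom: r=18→72, a=1→21, n=14→60, s=19→75, o=15→63, m=13→57.

72.21.60.75.63.57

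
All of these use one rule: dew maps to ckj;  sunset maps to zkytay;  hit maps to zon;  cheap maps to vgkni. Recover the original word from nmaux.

rough

Two steps: reverse the string, then apply a Caesar shift of +6.
Undoing it on nmaux: shift back: n−6=h, m−6=g, a−6=u, u−6=o, x−6=r → hguor; then reverse → rough.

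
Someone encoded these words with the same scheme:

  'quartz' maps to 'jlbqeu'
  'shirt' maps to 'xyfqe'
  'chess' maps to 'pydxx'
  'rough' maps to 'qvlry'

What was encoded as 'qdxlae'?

q(16)→j(9) and u(20)→l(11) fit y≡7x+1 (mod 26); the inverse of 7 mod 26 is 15. Each letter's alphabet position (a=0..z=25) is mapped through 7·x+1 mod 26 — an affine cipher.
Reversing it on qdxlae: q(16)→15·(16−1)≡17=r; d(3)→15·(3−1)≡4=e; x(23)→15·(23−1)≡18=s; l(11)→15·(11−1)≡20=u; a(0)→15·(0−1)≡11=l; e(4)→15·(4−1)≡19=t (all mod 26).

result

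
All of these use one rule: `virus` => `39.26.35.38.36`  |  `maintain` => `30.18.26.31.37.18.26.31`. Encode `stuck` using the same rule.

v is letter #22 and maps to 39: an offset of 17. Letters become their 1-based position plus 17 (so a→18, b→19, …).
Applying it to stuck: s=19→36, t=20→37, u=21→38, c=3→20, k=11→28.

36.37.38.20.28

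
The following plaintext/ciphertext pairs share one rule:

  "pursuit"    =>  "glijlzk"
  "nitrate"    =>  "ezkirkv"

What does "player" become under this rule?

Compare letters: p→g is +17, u→l is +17, r→i is +17 — a constant shift. Each letter is shifted forward by 17 in the alphabet (a Caesar shift of +17).
For player: p+17=g, l+17=c, a+17=r, y+17=p, e+17=v, r+17=i.

gcrpvi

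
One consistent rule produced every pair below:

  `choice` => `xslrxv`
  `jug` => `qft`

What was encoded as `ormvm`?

Letters are reflected about the middle of the alphabet (position → 25−position): Atbash.
Undoing it on ormvm: o↔l, r↔i, m↔n, v↔e, m↔n.

linen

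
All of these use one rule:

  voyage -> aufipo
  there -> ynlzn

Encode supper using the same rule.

In voyage: v→a is +5, o→u is +6, y→f is +7, a→i is +8 — the shift increases by 1 each position. Letter i (0-indexed) is shifted by i+5, so successive shifts are 5, 6, 7, ….
On supper: s+5=x, u+6=a, p+7=w, p+8=x, e+9=n, r+10=b.

xawxnb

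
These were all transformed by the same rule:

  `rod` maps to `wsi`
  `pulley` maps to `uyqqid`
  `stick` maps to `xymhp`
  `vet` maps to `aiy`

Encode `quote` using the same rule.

vysyi

The rule splits by letter class: vowels +4, consonants +5.
Applying it to quote: q(cons)+5=v, u(vowel)+4=y, o(vowel)+4=s, t(cons)+5=y, e(vowel)+4=i.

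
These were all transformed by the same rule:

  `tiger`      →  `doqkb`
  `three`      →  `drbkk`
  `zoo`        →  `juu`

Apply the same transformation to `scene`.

The shift depends on letter class: consonant t→d is +10, but vowel i→o is +6. Vowels shift forward by 6 and consonants shift forward by 10.
Applying it to scene: s(cons)+10=c, c(cons)+10=m, e(vowel)+6=k, n(cons)+10=x, e(vowel)+6=k.

cmkxk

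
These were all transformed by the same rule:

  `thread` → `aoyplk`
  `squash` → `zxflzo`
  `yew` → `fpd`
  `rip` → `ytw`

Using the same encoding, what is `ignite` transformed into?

The shift depends on letter class: consonant t→a is +7, but vowel e→p is +11. The rule splits by letter class: vowels +11, consonants +7.
Applying it to ignite: i(vowel)+11=t, g(cons)+7=n, n(cons)+7=u, i(vowel)+11=t, t(cons)+7=a, e(vowel)+11=p.

tnutap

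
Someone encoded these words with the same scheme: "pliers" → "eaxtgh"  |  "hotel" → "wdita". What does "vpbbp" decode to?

gamma

Compare letters: p→e is +15, l→a is +15, i→x is +15 — a constant shift. Every letter moves 15 places later in the alphabet, wrapping around z→a.
Undoing it on vpbbp: v−15=g, p−15=a, b−15=m, b−15=m, p−15=a.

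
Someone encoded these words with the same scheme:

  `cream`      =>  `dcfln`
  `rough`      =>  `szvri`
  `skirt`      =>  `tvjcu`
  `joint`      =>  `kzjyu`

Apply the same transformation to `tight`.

uthsu

A repeating key of period 2 is used — shifts +1, +11 over and over.
On tight: t+1=u, i+11=t, g+1=h, h+11=s, t+1=u.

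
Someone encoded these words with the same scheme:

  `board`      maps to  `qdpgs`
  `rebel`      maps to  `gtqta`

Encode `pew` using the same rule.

etl

Compare letters: b→q is +15, o→d is +15, a→p is +15 — a constant shift. This is a Caesar cipher with shift 15.
On pew: p+15=e, e+15=t, w+15=l.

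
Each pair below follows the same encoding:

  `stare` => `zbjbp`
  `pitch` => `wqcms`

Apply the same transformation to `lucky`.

In stare: s→z is +7, t→b is +8, a→j is +9, r→b is +10 — the shift increases by 1 each position. Each letter shifts forward by (position + 7), i.e. 7, 8, 9, … — the shift grows by one for each successive letter.
Applying it to lucky: l+7=s, u+8=c, c+9=l, k+10=u, y+11=j.

scluj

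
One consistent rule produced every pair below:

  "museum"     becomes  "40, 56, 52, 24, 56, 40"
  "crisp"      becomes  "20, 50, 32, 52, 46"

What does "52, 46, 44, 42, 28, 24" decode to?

sponge

m(#13)→40 and u(#21)→56: differences scale by 2, so n = 2·pos + 14. With a=1..z=26, the number is 2·pos + 14.
Reversing it on 52, 46, 44, 42, 28, 24: 52→(52−14)÷2=19=s, 46→(46−14)÷2=16=p, 44→(44−14)÷2=15=o, 42→(42−14)÷2=14=n, 28→(28−14)÷2=7=g, 24→(24−14)÷2=5=e.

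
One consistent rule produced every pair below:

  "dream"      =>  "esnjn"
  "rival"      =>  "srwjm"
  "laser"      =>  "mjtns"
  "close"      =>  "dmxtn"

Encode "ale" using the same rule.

The rule splits by letter class: vowels +9, consonants +1.
On ale: a(vowel)+9=j, l(cons)+1=m, e(vowel)+9=n.

jmn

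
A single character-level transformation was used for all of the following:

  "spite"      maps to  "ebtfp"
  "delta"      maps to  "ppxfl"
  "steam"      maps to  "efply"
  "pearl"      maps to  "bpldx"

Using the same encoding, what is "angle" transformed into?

lzsxp

The shift depends on letter class: consonant s→e is +12, but vowel i→t is +11. Vowels shift forward by 11 and consonants shift forward by 12.
For angle: a(vowel)+11=l, n(cons)+12=z, g(cons)+12=s, l(cons)+12=x, e(vowel)+11=p.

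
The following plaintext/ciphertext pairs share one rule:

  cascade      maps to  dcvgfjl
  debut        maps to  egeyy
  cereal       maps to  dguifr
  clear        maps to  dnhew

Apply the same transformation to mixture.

In cascade: c→d is +1, a→c is +2, s→v is +3, c→g is +4 — the shift increases by 1 each position. Letter i (0-indexed) is shifted by i+1, so successive shifts are 1, 2, 3, ….
For mixture: m+1=n, i+2=k, x+3=a, t+4=x, u+5=z, r+6=x, e+7=l.

nkaxzxl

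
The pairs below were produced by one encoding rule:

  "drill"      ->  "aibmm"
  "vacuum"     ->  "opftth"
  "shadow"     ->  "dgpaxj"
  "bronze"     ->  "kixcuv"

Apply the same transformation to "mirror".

d(3)→a(0) and r(17)→i(8) fit y≡21x+15 (mod 26); the inverse of 21 mod 26 is 5. Treating letters as 0–25, the rule is x ↦ 21x + 15 (mod 26).
For mirror: m(12)→21·12+15≡7=h; i(8)→21·8+15≡1=b; r(17)→21·17+15≡8=i; r(17)→21·17+15≡8=i; o(14)→21·14+15≡23=x; r(17)→21·17+15≡8=i (all mod 26).

hbiixi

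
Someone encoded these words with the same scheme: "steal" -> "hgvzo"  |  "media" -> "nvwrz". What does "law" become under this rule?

Each letter is replaced by its mirror in the alphabet: a↔z, b↔y, c↔x, and so on (the Atbash cipher).
On law: l↔o, a↔z, w↔d.

ozd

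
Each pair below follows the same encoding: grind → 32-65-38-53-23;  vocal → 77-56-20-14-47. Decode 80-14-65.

war

Each letter becomes 3×(its alphabet position, a=1..z=26) + 11.
Reversing it on 80-14-65: 80→(80−11)÷3=23=w, 14→(14−11)÷3=1=a, 65→(65−11)÷3=18=r.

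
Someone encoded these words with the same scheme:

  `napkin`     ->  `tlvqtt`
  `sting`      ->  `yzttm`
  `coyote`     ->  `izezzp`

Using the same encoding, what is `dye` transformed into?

jep

The shift depends on letter class: consonant n→t is +6, but vowel a→l is +11. Vowels shift forward by 11 and consonants shift forward by 6.
On dye: d(cons)+6=j, y(cons)+6=e, e(vowel)+11=p.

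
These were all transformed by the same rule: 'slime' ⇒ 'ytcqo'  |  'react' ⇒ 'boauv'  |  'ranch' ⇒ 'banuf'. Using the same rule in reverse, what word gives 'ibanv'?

grant

Treating letters as 0–25, the rule is x ↦ 23x + 0 (mod 26).
Reversing it on ibanv: i(8)→17·(8−0)≡6=g; b(1)→17·(1−0)≡17=r; a(0)→17·(0−0)≡0=a; n(13)→17·(13−0)≡13=n; v(21)→17·(21−0)≡19=t (all mod 26).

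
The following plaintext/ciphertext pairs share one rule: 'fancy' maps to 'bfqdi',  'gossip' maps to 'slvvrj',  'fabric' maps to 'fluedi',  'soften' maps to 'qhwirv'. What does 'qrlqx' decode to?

The output letters match the input read backwards, each shifted +3: fancy reversed is ycnaf. The word is reversed, then every letter is shifted forward by 3.
Reversing it on qrlqx: shift back: q−3=n, r−3=o, l−3=i, q−3=n, x−3=u → noinu; then reverse → union.

union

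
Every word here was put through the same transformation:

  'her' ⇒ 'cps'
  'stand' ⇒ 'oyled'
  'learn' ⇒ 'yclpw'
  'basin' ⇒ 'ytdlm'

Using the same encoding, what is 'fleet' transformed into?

eppwq

Two steps: reverse the string, then apply a Caesar shift of +11.
For fleet: reverse → teelf; then shift: t+11=e, e+11=p, e+11=p, l+11=w, f+11=q.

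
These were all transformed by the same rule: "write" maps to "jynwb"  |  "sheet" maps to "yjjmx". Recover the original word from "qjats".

The output letters match the input read backwards, each shifted +5: write reversed is etirw. Read the word backwards and shift each letter +5.
Reversing it on qjats: shift back: q−5=l, j−5=e, a−5=v, t−5=o, s−5=n → levon; then reverse → novel.

novel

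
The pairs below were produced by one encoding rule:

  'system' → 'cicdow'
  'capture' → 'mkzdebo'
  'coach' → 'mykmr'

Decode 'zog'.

It's a constant shift of +10 (ROT10).
Decoding zog: z−10=p, o−10=e, g−10=w.

pew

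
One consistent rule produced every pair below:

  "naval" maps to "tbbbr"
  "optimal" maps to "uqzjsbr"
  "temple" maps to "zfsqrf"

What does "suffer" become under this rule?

yvlgks

Shifts by position in naval: pos 0: n→t (+6), pos 1: a→b (+1), pos 2: v→b (+6), pos 3: a→b (+1) — repeating every 2. A repeating key of period 2 is used — shifts +6, +1 over and over.
For suffer: s+6=y, u+1=v, f+6=l, f+1=g, e+6=k, r+1=s.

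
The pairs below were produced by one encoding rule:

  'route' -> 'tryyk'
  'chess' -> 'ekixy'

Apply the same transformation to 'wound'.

yrysj

In route: r→t is +2, o→r is +3, u→y is +4, t→y is +5 — the shift increases by 1 each position. Each letter shifts forward by (position + 2), i.e. 2, 3, 4, … — the shift grows by one for each successive letter.
Applying it to wound: w+2=y, o+3=r, u+4=y, n+5=s, d+6=j.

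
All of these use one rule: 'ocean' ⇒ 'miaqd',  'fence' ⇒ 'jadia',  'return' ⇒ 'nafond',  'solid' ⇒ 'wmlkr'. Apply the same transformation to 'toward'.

Each letter's alphabet position (a=0..z=25) is mapped through 9·x+16 mod 26 — an affine cipher.
On toward: t(19)→9·19+16≡5=f; o(14)→9·14+16≡12=m; w(22)→9·22+16≡6=g; a(0)→9·0+16≡16=q; r(17)→9·17+16≡13=n; d(3)→9·3+16≡17=r (all mod 26).

fmgqnr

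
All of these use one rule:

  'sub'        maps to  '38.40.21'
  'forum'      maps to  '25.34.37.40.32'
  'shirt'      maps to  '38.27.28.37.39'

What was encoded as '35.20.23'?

pad

Letters become their 1-based position plus 19 (so a→20, b→21, …).
Reversing it on 35.20.23: 35→(35−19)÷1=16=p, 20→(20−19)÷1=1=a, 23→(23−19)÷1=4=d.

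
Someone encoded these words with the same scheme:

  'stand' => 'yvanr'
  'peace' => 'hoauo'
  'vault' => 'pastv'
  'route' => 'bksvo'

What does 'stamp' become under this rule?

s(18)→y(24) and t(19)→v(21) fit y≡23x+0 (mod 26); the inverse of 23 mod 26 is 17. This is an affine cipher: with a=0,…,z=25, each position x becomes (23x+0) mod 26.
On stamp: s(18)→23·18+0≡24=y; t(19)→23·19+0≡21=v; a(0)→23·0+0≡0=a; m(12)→23·12+0≡16=q; p(15)→23·15+0≡7=h (all mod 26).

yvaqh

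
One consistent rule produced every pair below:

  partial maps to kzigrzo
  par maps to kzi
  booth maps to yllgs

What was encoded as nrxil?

Each pair mirrors across the alphabet (p↔k, a↔z, r↔i): positions sum to 25. Letters are reflected about the middle of the alphabet (position → 25−position): Atbash.
Reversing it on nrxil: n↔m, r↔i, x↔c, i↔r, l↔o.

micro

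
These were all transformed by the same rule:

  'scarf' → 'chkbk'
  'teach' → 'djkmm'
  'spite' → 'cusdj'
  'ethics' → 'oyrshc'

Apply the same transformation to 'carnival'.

Shifts by position in scarf: pos 0: s→c (+10), pos 1: c→h (+5), pos 2: a→k (+10), pos 3: r→b (+10), pos 4: f→k (+5) — repeating every 3. The shifts repeat in a cycle of length 3: positions 0,1,… shift by +10, +5, +10, then the pattern repeats.
Applying it to carnival: c+10=m, a+5=f, r+10=b, n+10=x, i+5=n, v+10=f, a+10=k, l+5=q.

mfbxnfkq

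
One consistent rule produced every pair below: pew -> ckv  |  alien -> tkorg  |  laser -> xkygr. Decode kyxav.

purse

The output letters match the input read backwards, each shifted +6: pew reversed is wep. Read the word backwards and shift each letter +6.
Reversing it on kyxav: shift back: k−6=e, y−6=s, x−6=r, a−6=u, v−6=p → esrup; then reverse → purse.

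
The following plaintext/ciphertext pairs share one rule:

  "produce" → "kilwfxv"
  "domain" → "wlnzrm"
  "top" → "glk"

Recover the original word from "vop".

Each pair mirrors across the alphabet (p↔k, r↔i, o↔l): positions sum to 25. This is the alphabet-reversal cipher (Atbash): a becomes z, b becomes y, etc.
Reversing it on vop: v↔e, o↔l, p↔k.

elk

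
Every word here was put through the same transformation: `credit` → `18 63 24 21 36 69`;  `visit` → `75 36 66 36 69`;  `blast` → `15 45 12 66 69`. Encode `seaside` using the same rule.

66 24 12 66 36 21 24

The formula is n = 3×(alphabet index, a=1) + 9.
For seaside: s=19→66, e=5→24, a=1→12, s=19→66, i=9→36, d=4→21, e=5→24.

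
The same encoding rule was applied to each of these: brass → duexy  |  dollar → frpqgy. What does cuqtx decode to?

armor

In brass: b→d is +2, r→u is +3, a→e is +4, s→x is +5 — the shift increases by 1 each position. Each letter shifts forward by (position + 2), i.e. 2, 3, 4, … — the shift grows by one for each successive letter.
Decoding cuqtx: c−2=a, u−3=r, q−4=m, t−5=o, x−6=r.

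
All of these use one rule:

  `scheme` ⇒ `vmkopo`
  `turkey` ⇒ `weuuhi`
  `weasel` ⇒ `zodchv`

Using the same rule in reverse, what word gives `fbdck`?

Shifts by position in scheme: pos 0: s→v (+3), pos 1: c→m (+10), pos 2: h→k (+3), pos 3: e→o (+10) — repeating every 2. A repeating key of period 2 is used — shifts +3, +10 over and over.
Reversing it on fbdck: f−3=c, b−10=r, d−3=a, c−10=s, k−3=h.

crash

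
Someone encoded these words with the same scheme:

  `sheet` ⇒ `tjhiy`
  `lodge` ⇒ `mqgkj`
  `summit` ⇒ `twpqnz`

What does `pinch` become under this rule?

Each letter shifts forward by (position + 1), i.e. 1, 2, 3, … — the shift grows by one for each successive letter.
For pinch: p+1=q, i+2=k, n+3=q, c+4=g, h+5=m.

qkqgm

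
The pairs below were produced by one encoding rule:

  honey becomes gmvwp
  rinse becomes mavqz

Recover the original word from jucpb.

The word is reversed, then every letter is shifted forward by 8.
Undoing it on jucpb: shift back: j−8=b, u−8=m, c−8=u, p−8=h, b−8=t → bmuht; then reverse → thumb.

thumb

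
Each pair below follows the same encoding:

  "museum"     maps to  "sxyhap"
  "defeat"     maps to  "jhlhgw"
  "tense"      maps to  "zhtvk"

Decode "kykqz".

Shifts by position in museum: pos 0: m→s (+6), pos 1: u→x (+3), pos 2: s→y (+6), pos 3: e→h (+3) — repeating every 2. It's a Vigenère-style cipher with numeric key [6,3]: position i shifts by key[i mod 2].
Undoing it on kykqz: k−6=e, y−3=v, k−6=e, q−3=n, z−6=t.

event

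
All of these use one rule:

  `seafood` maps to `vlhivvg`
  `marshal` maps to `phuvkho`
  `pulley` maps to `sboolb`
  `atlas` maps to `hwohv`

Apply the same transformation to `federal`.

The rule splits by letter class: vowels +7, consonants +3.
Applying it to federal: f(cons)+3=i, e(vowel)+7=l, d(cons)+3=g, e(vowel)+7=l, r(cons)+3=u, a(vowel)+7=h, l(cons)+3=o.

ilgluho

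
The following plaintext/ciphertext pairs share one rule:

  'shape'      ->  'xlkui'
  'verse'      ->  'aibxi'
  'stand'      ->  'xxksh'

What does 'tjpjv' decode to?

offer

A repeating key of period 3 is used — shifts +5, +4, +10 over and over.
Reversing it on tjpjv: t−5=o, j−4=f, p−10=f, j−5=e, v−4=r.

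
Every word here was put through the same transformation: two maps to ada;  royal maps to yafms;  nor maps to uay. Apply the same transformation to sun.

Two shifts are in play — +12 for a/e/i/o/u, +7 for every other letter.
For sun: s(cons)+7=z, u(vowel)+12=g, n(cons)+7=u.

zgu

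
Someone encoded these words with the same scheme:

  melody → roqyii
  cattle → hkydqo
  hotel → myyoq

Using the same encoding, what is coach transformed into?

Shifts by position in melody: pos 0: m→r (+5), pos 1: e→o (+10), pos 2: l→q (+5), pos 3: o→y (+10) — repeating every 2. The shifts repeat in a cycle of length 2: positions 0,1,… shift by +5, +10, then the pattern repeats.
On coach: c+5=h, o+10=y, a+5=f, c+10=m, h+5=m.

hyfmm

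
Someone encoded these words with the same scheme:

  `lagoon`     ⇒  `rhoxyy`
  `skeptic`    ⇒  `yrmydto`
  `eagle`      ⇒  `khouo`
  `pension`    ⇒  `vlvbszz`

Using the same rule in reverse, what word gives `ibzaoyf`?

current

Each letter shifts forward by (position + 6), i.e. 6, 7, 8, … — the shift grows by one for each successive letter.
Undoing it on ibzaoyf: i−6=c, b−7=u, z−8=r, a−9=r, o−10=e, y−11=n, f−12=t.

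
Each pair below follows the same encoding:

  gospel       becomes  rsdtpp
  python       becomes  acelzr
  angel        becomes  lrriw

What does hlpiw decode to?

Shifts by position in gospel: pos 0: g→r (+11), pos 1: o→s (+4), pos 2: s→d (+11), pos 3: p→t (+4) — repeating every 2. The shifts repeat in a cycle of length 2: positions 0,1,… shift by +11, +4, then the pattern repeats.
Decoding hlpiw: h−11=w, l−4=h, p−11=e, i−4=e, w−11=l.

wheel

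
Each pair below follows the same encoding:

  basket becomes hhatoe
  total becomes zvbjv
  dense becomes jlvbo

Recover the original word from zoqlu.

thick

In basket: b→h is +6, a→h is +7, s→a is +8, k→t is +9 — the shift increases by 1 each position. Letter i (0-indexed) is shifted by i+6, so successive shifts are 6, 7, 8, ….
Reversing it on zoqlu: z−6=t, o−7=h, q−8=i, l−9=c, u−10=k.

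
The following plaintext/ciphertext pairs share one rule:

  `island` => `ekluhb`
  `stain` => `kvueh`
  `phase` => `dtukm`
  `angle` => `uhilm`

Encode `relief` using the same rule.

Treating letters as 0–25, the rule is x ↦ 11x + 20 (mod 26).
Applying it to relief: r(17)→11·17+20≡25=z; e(4)→11·4+20≡12=m; l(11)→11·11+20≡11=l; i(8)→11·8+20≡4=e; e(4)→11·4+20≡12=m; f(5)→11·5+20≡23=x (all mod 26).

zmlemx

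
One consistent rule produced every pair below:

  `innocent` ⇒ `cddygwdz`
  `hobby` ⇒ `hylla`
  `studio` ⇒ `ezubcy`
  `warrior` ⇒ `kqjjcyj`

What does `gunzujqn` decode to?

cultural

Treating letters as 0–25, the rule is x ↦ 21x + 16 (mod 26).
Undoing it on gunzujqn: g(6)→5·(6−16)≡2=c; u(20)→5·(20−16)≡20=u; n(13)→5·(13−16)≡11=l; z(25)→5·(25−16)≡19=t; u(20)→5·(20−16)≡20=u; j(9)→5·(9−16)≡17=r; q(16)→5·(16−16)≡0=a; n(13)→5·(13−16)≡11=l (all mod 26).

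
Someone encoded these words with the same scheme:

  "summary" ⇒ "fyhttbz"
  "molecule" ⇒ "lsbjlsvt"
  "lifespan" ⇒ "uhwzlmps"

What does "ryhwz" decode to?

spark

The output letters match the input read backwards, each shifted +7: summary reversed is yrammus. Read the word backwards and shift each letter +7.
Decoding ryhwz: shift back: r−7=k, y−7=r, h−7=a, w−7=p, z−7=s → kraps; then reverse → spark.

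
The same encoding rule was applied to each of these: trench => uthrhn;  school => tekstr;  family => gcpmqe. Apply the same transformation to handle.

In trench: t→u is +1, r→t is +2, e→h is +3, n→r is +4 — the shift increases by 1 each position. Letter i (0-indexed) is shifted by i+1, so successive shifts are 1, 2, 3, ….
Applying it to handle: h+1=i, a+2=c, n+3=q, d+4=h, l+5=q, e+6=k.

icqhqk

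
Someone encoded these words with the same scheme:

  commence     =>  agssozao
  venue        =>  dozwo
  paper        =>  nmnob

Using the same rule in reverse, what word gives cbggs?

groom

c(2)→a(0) and o(14)→g(6) fit y≡7x+12 (mod 26); the inverse of 7 mod 26 is 15. This is an affine cipher: with a=0,…,z=25, each position x becomes (7x+12) mod 26.
Reversing it on cbggs: c(2)→15·(2−12)≡6=g; b(1)→15·(1−12)≡17=r; g(6)→15·(6−12)≡14=o; g(6)→15·(6−12)≡14=o; s(18)→15·(18−12)≡12=m (all mod 26).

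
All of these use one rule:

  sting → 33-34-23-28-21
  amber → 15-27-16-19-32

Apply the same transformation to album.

15-26-16-35-27

Each letter is replaced by its alphabet position (a=1..z=26) + 14.
On album: a=1→15, l=12→26, b=2→16, u=21→35, m=13→27.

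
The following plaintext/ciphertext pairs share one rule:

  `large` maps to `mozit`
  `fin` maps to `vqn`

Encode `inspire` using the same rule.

mzqxavq

The output letters match the input read backwards, each shifted +8: large reversed is egral. Read the word backwards and shift each letter +8.
On inspire: reverse → eripsni; then shift: e+8=m, r+8=z, i+8=q, p+8=x, s+8=a, n+8=v, i+8=q.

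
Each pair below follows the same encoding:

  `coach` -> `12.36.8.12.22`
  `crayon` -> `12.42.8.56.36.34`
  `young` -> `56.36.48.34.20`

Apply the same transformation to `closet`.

12.30.36.44.16.46

c(#3)→12 and o(#15)→36: differences scale by 2, so n = 2·pos + 6. The formula is n = 2×(alphabet index, a=1) + 6.
On closet: c=3→12, l=12→30, o=15→36, s=19→44, e=5→16, t=20→46.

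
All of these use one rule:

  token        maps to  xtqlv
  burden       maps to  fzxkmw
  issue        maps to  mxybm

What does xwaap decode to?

In token: t→x is +4, o→t is +5, k→q is +6, e→l is +7 — the shift increases by 1 each position. Letter i (0-indexed) is shifted by i+4, so successive shifts are 4, 5, 6, ….
Decoding xwaap: x−4=t, w−5=r, a−6=u, a−7=t, p−8=h.

truth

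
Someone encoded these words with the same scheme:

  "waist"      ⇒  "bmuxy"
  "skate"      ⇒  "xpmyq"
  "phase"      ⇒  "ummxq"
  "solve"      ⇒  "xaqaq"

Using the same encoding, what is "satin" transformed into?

xmyus

The shift depends on letter class: consonant w→b is +5, but vowel a→m is +12. The rule splits by letter class: vowels +12, consonants +5.
For satin: s(cons)+5=x, a(vowel)+12=m, t(cons)+5=y, i(vowel)+12=u, n(cons)+5=s.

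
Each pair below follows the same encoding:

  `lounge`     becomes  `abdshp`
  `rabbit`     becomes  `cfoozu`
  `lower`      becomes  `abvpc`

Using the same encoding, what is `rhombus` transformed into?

Treating letters as 0–25, the rule is x ↦ 9x + 5 (mod 26).
On rhombus: r(17)→9·17+5≡2=c; h(7)→9·7+5≡16=q; o(14)→9·14+5≡1=b; m(12)→9·12+5≡9=j; b(1)→9·1+5≡14=o; u(20)→9·20+5≡3=d; s(18)→9·18+5≡11=l (all mod 26).

cqbjodl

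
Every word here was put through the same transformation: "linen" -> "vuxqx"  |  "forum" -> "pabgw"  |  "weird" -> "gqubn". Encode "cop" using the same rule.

The shift depends on letter class: consonant l→v is +10, but vowel i→u is +12. The rule splits by letter class: vowels +12, consonants +10.
Applying it to cop: c(cons)+10=m, o(vowel)+12=a, p(cons)+10=z.

maz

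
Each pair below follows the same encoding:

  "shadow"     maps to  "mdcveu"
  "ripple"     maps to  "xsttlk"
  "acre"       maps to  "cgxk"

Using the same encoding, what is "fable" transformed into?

zcrlk

s(18)→m(12) and h(7)→d(3) fit y≡15x+2 (mod 26); the inverse of 15 mod 26 is 7. This is an affine cipher: with a=0,…,z=25, each position x becomes (15x+2) mod 26.
For fable: f(5)→15·5+2≡25=z; a(0)→15·0+2≡2=c; b(1)→15·1+2≡17=r; l(11)→15·11+2≡11=l; e(4)→15·4+2≡10=k (all mod 26).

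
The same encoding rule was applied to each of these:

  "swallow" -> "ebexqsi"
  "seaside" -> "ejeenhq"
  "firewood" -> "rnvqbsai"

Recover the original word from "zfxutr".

Shifts by position in swallow: pos 0: s→e (+12), pos 1: w→b (+5), pos 2: a→e (+4), pos 3: l→x (+12), pos 4: l→q (+5), pos 5: o→s (+4) — repeating every 3. A repeating key of period 3 is used — shifts +12, +5, +4 over and over.
Reversing it on zfxutr: z−12=n, f−5=a, x−4=t, u−12=i, t−5=o, r−4=n.

nation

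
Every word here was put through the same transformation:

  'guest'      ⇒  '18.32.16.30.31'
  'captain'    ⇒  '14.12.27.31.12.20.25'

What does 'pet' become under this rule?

The number is (letter's place in the alphabet, a=1) + 11.
On pet: p=16→27, e=5→16, t=20→31.

27.16.31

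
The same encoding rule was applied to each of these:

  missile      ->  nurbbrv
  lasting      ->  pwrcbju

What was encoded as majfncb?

steward

Two steps: reverse the string, then apply a Caesar shift of +9.
Reversing it on majfncb: shift back: m−9=d, a−9=r, j−9=a, f−9=w, n−9=e, c−9=t, b−9=s → drawets; then reverse → steward.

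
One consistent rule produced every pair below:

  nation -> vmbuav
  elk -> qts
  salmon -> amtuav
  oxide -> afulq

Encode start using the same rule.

abmzb

The shift depends on letter class: consonant n→v is +8, but vowel a→m is +12. Two shifts are in play — +12 for a/e/i/o/u, +8 for every other letter.
For start: s(cons)+8=a, t(cons)+8=b, a(vowel)+12=m, r(cons)+8=z, t(cons)+8=b.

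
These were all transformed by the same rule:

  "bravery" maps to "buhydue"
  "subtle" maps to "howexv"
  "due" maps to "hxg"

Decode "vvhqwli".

Two steps: reverse the string, then apply a Caesar shift of +3.
Reversing it on vvhqwli: shift back: v−3=s, v−3=s, h−3=e, q−3=n, w−3=t, l−3=i, i−3=f → ssentif; then reverse → fitness.

fitness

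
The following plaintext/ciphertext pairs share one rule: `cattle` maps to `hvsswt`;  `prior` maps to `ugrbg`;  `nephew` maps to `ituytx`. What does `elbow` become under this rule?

This is an affine cipher: with a=0,…,z=25, each position x becomes (19x+21) mod 26.
For elbow: e(4)→19·4+21≡19=t; l(11)→19·11+21≡22=w; b(1)→19·1+21≡14=o; o(14)→19·14+21≡1=b; w(22)→19·22+21≡23=x (all mod 26).

twobx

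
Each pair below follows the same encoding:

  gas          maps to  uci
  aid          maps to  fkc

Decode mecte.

crack

The output letters match the input read backwards, each shifted +2: gas reversed is sag. Two steps: reverse the string, then apply a Caesar shift of +2.
Decoding mecte: shift back: m−2=k, e−2=c, c−2=a, t−2=r, e−2=c → kcarc; then reverse → crack.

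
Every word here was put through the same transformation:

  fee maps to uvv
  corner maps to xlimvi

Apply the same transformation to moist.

Each pair mirrors across the alphabet (f↔u, e↔v, e↔v): positions sum to 25. Letters are reflected about the middle of the alphabet (position → 25−position): Atbash.
Applying it to moist: m↔n, o↔l, i↔r, s↔h, t↔g.

nlrhg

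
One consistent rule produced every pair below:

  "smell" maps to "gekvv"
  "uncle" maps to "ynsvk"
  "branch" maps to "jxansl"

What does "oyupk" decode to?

quite

s(18)→g(6) and m(12)→e(4) fit y≡9x+0 (mod 26); the inverse of 9 mod 26 is 3. Treating letters as 0–25, the rule is x ↦ 9x + 0 (mod 26).
Undoing it on oyupk: o(14)→3·(14−0)≡16=q; y(24)→3·(24−0)≡20=u; u(20)→3·(20−0)≡8=i; p(15)→3·(15−0)≡19=t; k(10)→3·(10−0)≡4=e (all mod 26).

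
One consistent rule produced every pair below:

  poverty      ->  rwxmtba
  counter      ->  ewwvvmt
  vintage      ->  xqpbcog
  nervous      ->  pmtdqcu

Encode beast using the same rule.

Shifts by position in poverty: pos 0: p→r (+2), pos 1: o→w (+8), pos 2: v→x (+2), pos 3: e→m (+8) — repeating every 2. The shifts repeat in a cycle of length 2: positions 0,1,… shift by +2, +8, then the pattern repeats.
On beast: b+2=d, e+8=m, a+2=c, s+8=a, t+2=v.

dmcav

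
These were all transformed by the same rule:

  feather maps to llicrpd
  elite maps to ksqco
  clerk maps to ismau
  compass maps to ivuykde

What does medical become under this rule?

In feather: f→l is +6, e→l is +7, a→i is +8, t→c is +9 — the shift increases by 1 each position. Each letter shifts forward by (position + 6), i.e. 6, 7, 8, … — the shift grows by one for each successive letter.
Applying it to medical: m+6=s, e+7=l, d+8=l, i+9=r, c+10=m, a+11=l, l+12=x.

sllrmlx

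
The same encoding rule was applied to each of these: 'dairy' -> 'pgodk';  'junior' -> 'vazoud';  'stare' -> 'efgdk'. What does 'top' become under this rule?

fub

The shift depends on letter class: consonant d→p is +12, but vowel a→g is +6. Vowels shift forward by 6 and consonants shift forward by 12.
For top: t(cons)+12=f, o(vowel)+6=u, p(cons)+12=b.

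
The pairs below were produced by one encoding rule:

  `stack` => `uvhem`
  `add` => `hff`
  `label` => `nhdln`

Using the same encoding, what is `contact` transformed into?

The shift depends on letter class: consonant s→u is +2, but vowel a→h is +7. The rule splits by letter class: vowels +7, consonants +2.
Applying it to contact: c(cons)+2=e, o(vowel)+7=v, n(cons)+2=p, t(cons)+2=v, a(vowel)+7=h, c(cons)+2=e, t(cons)+2=v.

evpvhev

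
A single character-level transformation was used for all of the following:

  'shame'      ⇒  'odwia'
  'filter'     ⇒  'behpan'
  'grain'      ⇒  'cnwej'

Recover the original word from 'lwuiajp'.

payment

It's a constant shift of +22 (ROT22).
Undoing it on lwuiajp: l−22=p, w−22=a, u−22=y, i−22=m, a−22=e, j−22=n, p−22=t.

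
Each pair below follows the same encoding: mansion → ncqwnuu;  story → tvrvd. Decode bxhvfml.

average

In mansion: m→n is +1, a→c is +2, n→q is +3, s→w is +4 — the shift increases by 1 each position. Each letter shifts forward by (position + 1), i.e. 1, 2, 3, … — the shift grows by one for each successive letter.
Undoing it on bxhvfml: b−1=a, x−2=v, h−3=e, v−4=r, f−5=a, m−6=g, l−7=e.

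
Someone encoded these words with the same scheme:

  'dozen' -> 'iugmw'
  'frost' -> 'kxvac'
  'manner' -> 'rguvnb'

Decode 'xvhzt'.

In dozen: d→i is +5, o→u is +6, z→g is +7, e→m is +8 — the shift increases by 1 each position. The shift increases by 1 at each position, starting from +5: 5, 6, 7, ….
Undoing it on xvhzt: x−5=s, v−6=p, h−7=a, z−8=r, t−9=k.

spark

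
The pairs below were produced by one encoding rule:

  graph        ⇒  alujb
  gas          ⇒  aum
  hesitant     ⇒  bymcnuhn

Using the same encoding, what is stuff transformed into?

mnozz

Compare letters: g→a is +20, r→l is +20, a→u is +20 — a constant shift. This is a Caesar cipher with shift 20.
On stuff: s+20=m, t+20=n, u+20=o, f+20=z, f+20=z.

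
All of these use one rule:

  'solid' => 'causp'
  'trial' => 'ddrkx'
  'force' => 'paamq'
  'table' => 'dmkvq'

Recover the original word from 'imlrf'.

Shifts by position in solid: pos 0: s→c (+10), pos 1: o→a (+12), pos 2: l→u (+9), pos 3: i→s (+10), pos 4: d→p (+12) — repeating every 3. The shifts repeat in a cycle of length 3: positions 0,1,… shift by +10, +12, +9, then the pattern repeats.
Decoding imlrf: i−10=y, m−12=a, l−9=c, r−10=h, f−12=t.

yacht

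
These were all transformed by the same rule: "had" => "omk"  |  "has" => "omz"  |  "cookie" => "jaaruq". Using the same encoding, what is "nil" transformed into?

The shift depends on letter class: consonant h→o is +7, but vowel a→m is +12. Two shifts are in play — +12 for a/e/i/o/u, +7 for every other letter.
For nil: n(cons)+7=u, i(vowel)+12=u, l(cons)+7=s.

uus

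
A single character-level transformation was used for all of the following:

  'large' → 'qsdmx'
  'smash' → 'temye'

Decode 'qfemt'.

haste

The output letters match the input read backwards, each shifted +12: large reversed is egral. Read the word backwards and shift each letter +12.
Decoding qfemt: shift back: q−12=e, f−12=t, e−12=s, m−12=a, t−12=h → etsah; then reverse → haste.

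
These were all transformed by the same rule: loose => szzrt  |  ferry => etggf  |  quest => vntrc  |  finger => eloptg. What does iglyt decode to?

drive

Each letter's alphabet position (a=0..z=25) is mapped through 11·x+1 mod 26 — an affine cipher.
Decoding iglyt: i(8)→19·(8−1)≡3=d; g(6)→19·(6−1)≡17=r; l(11)→19·(11−1)≡8=i; y(24)→19·(24−1)≡21=v; t(19)→19·(19−1)≡4=e (all mod 26).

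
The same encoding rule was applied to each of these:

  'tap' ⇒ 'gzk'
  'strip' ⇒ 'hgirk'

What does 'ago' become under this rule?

ztl

Each pair mirrors across the alphabet (t↔g, a↔z, p↔k): positions sum to 25. Each letter is replaced by its mirror in the alphabet: a↔z, b↔y, c↔x, and so on (the Atbash cipher).
On ago: a↔z, g↔t, o↔l.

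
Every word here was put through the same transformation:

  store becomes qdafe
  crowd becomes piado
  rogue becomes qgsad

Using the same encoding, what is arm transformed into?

ydm

The output letters match the input read backwards, each shifted +12: store reversed is erots. The word is reversed, then every letter is shifted forward by 12.
For arm: reverse → mra; then shift: m+12=y, r+12=d, a+12=m.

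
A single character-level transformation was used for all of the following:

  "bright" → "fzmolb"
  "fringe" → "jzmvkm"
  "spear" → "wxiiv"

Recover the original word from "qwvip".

moral

Shifts by position in bright: pos 0: b→f (+4), pos 1: r→z (+8), pos 2: i→m (+4), pos 3: g→o (+8) — repeating every 2. It's a Vigenère-style cipher with numeric key [4,8]: position i shifts by key[i mod 2].
Undoing it on qwvip: q−4=m, w−8=o, v−4=r, i−8=a, p−4=l.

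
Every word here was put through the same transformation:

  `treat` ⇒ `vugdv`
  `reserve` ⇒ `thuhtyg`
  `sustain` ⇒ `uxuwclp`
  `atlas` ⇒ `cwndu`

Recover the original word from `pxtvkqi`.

nursing

Shifts by position in treat: pos 0: t→v (+2), pos 1: r→u (+3), pos 2: e→g (+2), pos 3: a→d (+3) — repeating every 2. A repeating key of period 2 is used — shifts +2, +3 over and over.
Reversing it on pxtvkqi: p−2=n, x−3=u, t−2=r, v−3=s, k−2=i, q−3=n, i−2=g.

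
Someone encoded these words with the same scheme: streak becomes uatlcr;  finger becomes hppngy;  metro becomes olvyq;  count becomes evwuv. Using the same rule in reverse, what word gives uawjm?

Shifts by position in streak: pos 0: s→u (+2), pos 1: t→a (+7), pos 2: r→t (+2), pos 3: e→l (+7) — repeating every 2. It's a Vigenère-style cipher with numeric key [2,7]: position i shifts by key[i mod 2].
Undoing it on uawjm: u−2=s, a−7=t, w−2=u, j−7=c, m−2=k.

stuck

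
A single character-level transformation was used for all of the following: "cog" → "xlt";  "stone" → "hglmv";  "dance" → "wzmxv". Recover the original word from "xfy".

cub

Each pair mirrors across the alphabet (c↔x, o↔l, g↔t): positions sum to 25. Letters are reflected about the middle of the alphabet (position → 25−position): Atbash.
Undoing it on xfy: x↔c, f↔u, y↔b.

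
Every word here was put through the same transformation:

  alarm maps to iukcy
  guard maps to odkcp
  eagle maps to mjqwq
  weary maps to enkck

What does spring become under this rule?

In alarm: a→i is +8, l→u is +9, a→k is +10, r→c is +11 — the shift increases by 1 each position. The shift increases by 1 at each position, starting from +8: 8, 9, 10, ….
On spring: s+8=a, p+9=y, r+10=b, i+11=t, n+12=z, g+13=t.

aybtzt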